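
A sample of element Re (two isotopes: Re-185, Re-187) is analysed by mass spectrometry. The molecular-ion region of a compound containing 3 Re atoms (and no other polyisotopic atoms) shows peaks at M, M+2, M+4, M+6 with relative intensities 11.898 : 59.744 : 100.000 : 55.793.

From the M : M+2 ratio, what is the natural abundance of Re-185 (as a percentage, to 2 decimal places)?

37.40%

Let p = fractional abundance of Re-185. I(M+2)/I(M) = [C(3,1)·p^2·(1−p)] / p^3 = 3·(1−p)/p = 59.744/11.898 = 5.0213
(1−p)/p = 5.0213/3 = 1.6738  ⇒  p = 1/(1 + 1.6738) = 0.3740
Re-185: 37.40%, Re-187: 62.60%.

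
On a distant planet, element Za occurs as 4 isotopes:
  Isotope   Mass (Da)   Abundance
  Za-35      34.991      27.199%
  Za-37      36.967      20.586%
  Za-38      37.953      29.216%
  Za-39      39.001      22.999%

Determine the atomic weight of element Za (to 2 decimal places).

37.19 Da

Average mass = Σ (abundance × isotope mass) = 0.27199 × 34.991 + 0.20586 × 36.967 + 0.29216 × 37.953 + 0.22999 × 39.001
= 9.5172 + 7.6100 + 11.0883 + 8.9698 = 37.1853 Da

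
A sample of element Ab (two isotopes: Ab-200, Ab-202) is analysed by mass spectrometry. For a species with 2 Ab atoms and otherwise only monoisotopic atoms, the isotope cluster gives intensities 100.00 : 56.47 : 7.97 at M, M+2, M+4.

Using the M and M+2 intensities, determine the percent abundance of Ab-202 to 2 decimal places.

Let p = fractional abundance of Ab-200. I(M+2)/I(M) = [C(2,1)·p^1·(1−p)] / p^2 = 2·(1−p)/p = 56.47/100.00 = 0.5647
(1−p)/p = 0.5647/2 = 0.2823  ⇒  p = 1/(1 + 0.2823) = 0.7798
Ab-200: 77.98%, Ab-202: 22.02%.

22.02%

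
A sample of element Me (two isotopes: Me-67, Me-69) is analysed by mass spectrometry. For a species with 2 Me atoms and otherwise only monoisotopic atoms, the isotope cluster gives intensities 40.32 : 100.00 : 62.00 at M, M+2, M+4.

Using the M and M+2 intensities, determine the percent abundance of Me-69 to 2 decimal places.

55.36%

Let p = fractional abundance of Me-67. I(M+2)/I(M) = [C(2,1)·p^1·(1−p)] / p^2 = 2·(1−p)/p = 100.00/40.32 = 2.4802
(1−p)/p = 2.4802/2 = 1.2401  ⇒  p = 1/(1 + 1.2401) = 0.4464
Me-67: 44.64%, Me-69: 55.36%.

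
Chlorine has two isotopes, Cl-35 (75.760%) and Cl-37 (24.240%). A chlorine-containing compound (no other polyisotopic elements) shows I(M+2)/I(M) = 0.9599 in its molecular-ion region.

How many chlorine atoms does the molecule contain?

The M+2/M ratio from n Cl atoms is n · q/p = n · 0.24240/0.75760.
n = 0.9599 × 0.75760/0.24240 = 3.00 ≈ 3

3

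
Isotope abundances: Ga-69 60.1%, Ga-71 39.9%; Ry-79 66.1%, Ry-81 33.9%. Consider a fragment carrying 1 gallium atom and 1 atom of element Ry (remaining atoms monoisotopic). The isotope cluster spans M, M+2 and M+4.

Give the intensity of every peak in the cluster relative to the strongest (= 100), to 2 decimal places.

84.98 : 100.00 : 28.93

Gallium pattern (n=1): 0.6010 : 0.3990
Element Ry pattern (n=1): 0.6610 : 0.3390
Convolve the two distributions (both contribute in 2-u steps):
  M: 0.6010×0.6610 = 0.397261
  M+2: 0.6010×0.3390 + 0.3990×0.6610 = 0.467478
  M+4: 0.3990×0.3390 = 0.135261
Scale to base peak (0.467478) = 100: 84.98 : 100.00 : 28.93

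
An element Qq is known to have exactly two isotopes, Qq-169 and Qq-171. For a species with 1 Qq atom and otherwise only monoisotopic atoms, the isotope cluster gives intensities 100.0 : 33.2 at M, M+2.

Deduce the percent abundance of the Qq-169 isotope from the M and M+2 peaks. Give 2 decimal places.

75.08%

Write p for the Qq-169 fraction. I(M+2)/I(M) = [C(1,1)·p^0·(1−p)] / p^1 = 1·(1−p)/p = 33.2/100.0 = 0.3320
(1−p)/p = 0.3320/1 = 0.3320  ⇒  p = 1/(1 + 0.3320) = 0.7508
Qq-169: 75.08%, Qq-171: 24.92%.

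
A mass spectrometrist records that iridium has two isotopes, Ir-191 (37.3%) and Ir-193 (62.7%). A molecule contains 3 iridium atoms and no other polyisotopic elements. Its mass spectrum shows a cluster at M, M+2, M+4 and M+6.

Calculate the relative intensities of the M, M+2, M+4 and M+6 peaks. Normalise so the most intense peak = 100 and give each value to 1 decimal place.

Expanding (0.373 + 0.627)^3:
P(M) = 0.373^3 = 0.051895
P(M+2) = 3 × 0.373^2 × 0.627^1 = 0.261702
P(M+4) = 3 × 0.373^1 × 0.627^2 = 0.439911
P(M+6) = 0.627^3 = 0.246492
The M+4 peak is largest (0.439911); scaling to 100 gives 11.8 : 59.5 : 100.0 : 56.0.

11.8 : 59.5 : 100.0 : 56.0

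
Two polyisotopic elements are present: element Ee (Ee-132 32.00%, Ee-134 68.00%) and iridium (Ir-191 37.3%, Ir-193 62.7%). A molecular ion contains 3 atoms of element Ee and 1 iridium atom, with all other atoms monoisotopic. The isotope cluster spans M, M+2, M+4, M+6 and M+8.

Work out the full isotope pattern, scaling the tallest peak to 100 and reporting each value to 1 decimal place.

3.1 : 24.9 : 75.0 : 100.0 : 49.8

Element Ee pattern (n=3): 0.032768 : 0.208896 : 0.443904 : 0.314432
Iridium pattern (n=1): 0.3730 : 0.6270
Convolve the two distributions (both contribute in 2-u steps):
  M: 0.032768×0.3730 = 0.012222
  M+2: 0.032768×0.6270 + 0.208896×0.3730 = 0.098464
  M+4: 0.208896×0.6270 + 0.443904×0.3730 = 0.296554
  M+6: 0.443904×0.6270 + 0.314432×0.3730 = 0.395611
  M+8: 0.314432×0.6270 = 0.197149
Scale to base peak (0.395611) = 100: 3.1 : 24.9 : 75.0 : 100.0 : 49.8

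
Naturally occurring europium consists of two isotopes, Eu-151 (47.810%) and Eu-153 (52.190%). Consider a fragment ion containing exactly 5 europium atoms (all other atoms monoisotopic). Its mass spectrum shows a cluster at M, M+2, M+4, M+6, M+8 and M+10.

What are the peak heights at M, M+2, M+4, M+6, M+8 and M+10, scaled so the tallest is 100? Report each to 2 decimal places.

The 5 Eu atoms are independent, so intensities follow the terms of (0.47810 + 0.52190)^5.
P(M) = 0.47810^5 = 0.024980
P(M+2) = 5 × 0.47810^4 × 0.52190^1 = 0.136343
P(M+4) = 10 × 0.47810^3 × 0.52190^2 = 0.297667
P(M+6) = 10 × 0.47810^2 × 0.52190^3 = 0.324937
P(M+8) = 5 × 0.47810^1 × 0.52190^4 = 0.177353
P(M+10) = 0.52190^5 = 0.038720
The M+6 peak is largest (0.324937); scaling to 100 gives 7.69 : 41.96 : 91.61 : 100.00 : 54.58 : 11.92.

7.69 : 41.96 : 91.61 : 100.00 : 54.58 : 11.92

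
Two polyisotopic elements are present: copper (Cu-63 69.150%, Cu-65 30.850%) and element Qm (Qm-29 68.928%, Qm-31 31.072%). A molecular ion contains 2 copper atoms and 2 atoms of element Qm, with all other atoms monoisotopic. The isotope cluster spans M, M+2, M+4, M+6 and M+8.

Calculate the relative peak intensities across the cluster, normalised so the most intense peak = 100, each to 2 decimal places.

55.75 : 100.00 : 67.27 : 20.11 : 2.25

Copper pattern (n=2): 0.47817225 : 0.4266555 : 0.09517225
Element Qm pattern (n=2): 0.47510692 : 0.42834616 : 0.09654692
Convolve the two distributions (both contribute in 2-u steps):
  M: 0.47817225×0.47510692 = 0.227183
  M+2: 0.47817225×0.42834616 + 0.4266555×0.47510692 = 0.407530
  M+4: 0.47817225×0.09654692 + 0.4266555×0.42834616 + 0.09517225×0.47510692 = 0.274139
  M+6: 0.4266555×0.09654692 + 0.09517225×0.42834616 = 0.081959
  M+8: 0.09517225×0.09654692 = 0.009189
Scale to base peak (0.407530) = 100: 55.75 : 100.00 : 67.27 : 20.11 : 2.25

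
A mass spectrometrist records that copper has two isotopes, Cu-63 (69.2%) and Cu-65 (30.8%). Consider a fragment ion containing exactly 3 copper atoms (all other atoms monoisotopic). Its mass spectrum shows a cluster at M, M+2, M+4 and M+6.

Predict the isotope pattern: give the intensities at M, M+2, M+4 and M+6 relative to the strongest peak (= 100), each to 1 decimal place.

74.9 : 100.0 : 44.5 : 6.6

Expanding (0.692 + 0.308)^3:
P(M) = 0.692^3 = 0.331374
P(M+2) = 3 × 0.692^2 × 0.308^1 = 0.442470
P(M+4) = 3 × 0.692^1 × 0.308^2 = 0.196938
P(M+6) = 0.308^3 = 0.029218
The M+2 peak is largest (0.442470); scaling to 100 gives 74.9 : 100.0 : 44.5 : 6.6.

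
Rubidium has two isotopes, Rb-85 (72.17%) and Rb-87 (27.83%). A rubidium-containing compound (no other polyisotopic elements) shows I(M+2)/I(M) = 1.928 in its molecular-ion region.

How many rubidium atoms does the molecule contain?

The M+2/M ratio from n Rb atoms is n · q/p = n · 0.2783/0.7217.
n = 1.928 × 0.7217/0.2783 = 5.00 ≈ 5

5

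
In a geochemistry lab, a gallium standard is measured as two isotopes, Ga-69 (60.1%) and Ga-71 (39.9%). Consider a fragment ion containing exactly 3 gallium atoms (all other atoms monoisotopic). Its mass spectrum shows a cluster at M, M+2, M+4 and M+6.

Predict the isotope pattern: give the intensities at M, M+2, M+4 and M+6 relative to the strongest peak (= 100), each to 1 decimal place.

50.2 : 100.0 : 66.4 : 14.7

Expanding (0.601 + 0.399)^3:
P(M) = 0.601^3 = 0.217082
P(M+2) = 3 × 0.601^2 × 0.399^1 = 0.432358
P(M+4) = 3 × 0.601^1 × 0.399^2 = 0.287039
P(M+6) = 0.399^3 = 0.063521
The M+2 peak is largest (0.432358); scaling to 100 gives 50.2 : 100.0 : 66.4 : 14.7.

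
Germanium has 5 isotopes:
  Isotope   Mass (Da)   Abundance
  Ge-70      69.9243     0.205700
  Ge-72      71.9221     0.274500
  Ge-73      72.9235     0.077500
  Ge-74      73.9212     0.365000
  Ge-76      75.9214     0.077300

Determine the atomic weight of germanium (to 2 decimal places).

72.63 Da

Ar = Σ fᵢ·mᵢ = 0.205700 × 69.9243 + 0.274500 × 71.9221 + 0.077500 × 72.9235 + 0.365000 × 73.9212 + 0.077300 × 75.9214
= 14.38343 + 19.74262 + 5.65157 + 26.98124 + 5.86872 = 72.62758 Da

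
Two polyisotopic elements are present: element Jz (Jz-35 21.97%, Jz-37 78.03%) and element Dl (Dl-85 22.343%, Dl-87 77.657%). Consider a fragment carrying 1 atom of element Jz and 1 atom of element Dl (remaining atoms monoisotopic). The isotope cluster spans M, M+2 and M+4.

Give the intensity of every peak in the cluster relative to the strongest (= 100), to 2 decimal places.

Element Jz pattern (n=1): 0.2197 : 0.7803
Element Dl pattern (n=1): 0.22343 : 0.77657
Convolve the two distributions (both contribute in 2-u steps):
  M: 0.2197×0.22343 = 0.049088
  M+2: 0.2197×0.77657 + 0.7803×0.22343 = 0.344955
  M+4: 0.7803×0.77657 = 0.605958
Scale to base peak (0.605958) = 100: 8.10 : 56.93 : 100.00

8.10 : 56.93 : 100.00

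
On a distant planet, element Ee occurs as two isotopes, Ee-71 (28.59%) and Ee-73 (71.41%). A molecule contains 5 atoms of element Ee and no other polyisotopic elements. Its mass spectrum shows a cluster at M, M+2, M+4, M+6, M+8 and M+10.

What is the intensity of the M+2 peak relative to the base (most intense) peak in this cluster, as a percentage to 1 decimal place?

6.4%

(0.2859 + 0.7141)^5 gives M 0.0019, M+2 0.0239, M+4 0.1192, M+6 0.2976, M+8 0.3717, M+10 0.1857; the largest is M+8.
P(M+8) = C(5,4) × 0.2859^1 × 0.7141^4 = 5 × 0.2859 × 0.26003759 = 0.371724 (base)
P(M+2) = C(5,1) × 0.2859^4 × 0.7141^1 = 5 × 0.00668123 × 0.7141 = 0.023855
Relative intensity = 0.023855 / 0.371724 × 100 = 6.4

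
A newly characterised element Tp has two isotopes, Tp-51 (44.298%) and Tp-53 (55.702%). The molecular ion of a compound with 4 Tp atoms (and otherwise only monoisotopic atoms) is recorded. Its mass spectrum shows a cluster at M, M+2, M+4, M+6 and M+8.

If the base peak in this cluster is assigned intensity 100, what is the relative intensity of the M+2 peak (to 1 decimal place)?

(0.44298 + 0.55702)^4 gives M 0.0385, M+2 0.1937, M+4 0.3653, M+6 0.3062, M+8 0.0963; the largest is M+4.
P(M+4) = C(4,2) × 0.44298^2 × 0.55702^2 = 6 × 0.19623128 × 0.31027128 = 0.365310 (base)
P(M+2) = C(4,1) × 0.44298^3 × 0.55702^1 = 4 × 0.08692653 × 0.55702 = 0.193679
Relative intensity = 0.193679 / 0.365310 × 100 = 53.0

53.0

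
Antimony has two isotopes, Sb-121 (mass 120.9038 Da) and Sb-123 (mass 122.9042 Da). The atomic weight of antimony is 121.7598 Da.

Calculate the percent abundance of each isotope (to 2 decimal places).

Sb-121: 57.21%, Sb-123: 42.79%

Writing the weighted mean with unknown fraction x of Sb-121:
120.9038·x + 122.9042·(1 − x) = 121.7598
(120.9038 − 122.9042)·x = 121.7598 − 122.9042
x = -1.1444 / -2.0004 = 0.57209 → 57.21% Sb-121, 42.79% Sb-123.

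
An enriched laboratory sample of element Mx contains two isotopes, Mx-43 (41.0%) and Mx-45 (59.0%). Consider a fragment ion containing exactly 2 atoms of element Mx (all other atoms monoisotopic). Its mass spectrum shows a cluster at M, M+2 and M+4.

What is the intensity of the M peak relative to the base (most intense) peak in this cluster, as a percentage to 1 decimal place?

34.7%

(0.410 + 0.590)^2 gives M 0.1681, M+2 0.4838, M+4 0.3481; the largest is M+2.
P(M+2) = C(2,1) × 0.410^1 × 0.590^1 = 2 × 0.4100 × 0.5900 = 0.483800 (base)
P(M) = C(2,0) × 0.410^2 × 0.590^0 = 1 × 0.1681 × 1.0000 = 0.168100
Relative intensity = 0.168100 / 0.483800 × 100 = 34.7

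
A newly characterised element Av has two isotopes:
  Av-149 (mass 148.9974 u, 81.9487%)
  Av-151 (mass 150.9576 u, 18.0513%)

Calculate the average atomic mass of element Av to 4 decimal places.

Ar = Σ fᵢ·mᵢ = 0.819487 × 148.9974 + 0.180513 × 150.9576
= 122.10143 + 27.24981 = 149.35124 u

149.3512 u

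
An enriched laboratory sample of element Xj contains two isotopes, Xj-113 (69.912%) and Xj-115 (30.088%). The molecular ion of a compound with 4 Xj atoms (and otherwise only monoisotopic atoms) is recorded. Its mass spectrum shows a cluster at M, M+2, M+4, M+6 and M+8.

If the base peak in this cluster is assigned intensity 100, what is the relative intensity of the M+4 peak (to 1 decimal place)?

Binomial terms of (0.69912 + 0.30088)^4: M 0.2389, M+2 0.4113, M+4 0.2655, M+6 0.0762, M+8 0.0082 → M+2 is the base peak.
P(M+2) = C(4,1) × 0.69912^3 × 0.30088^1 = 4 × 0.34170803 × 0.30088 = 0.411252 (base)
P(M+4) = C(4,2) × 0.69912^2 × 0.30088^2 = 6 × 0.48876877 × 0.09052877 = 0.265486
Relative intensity = 0.265486 / 0.411252 × 100 = 64.6

64.6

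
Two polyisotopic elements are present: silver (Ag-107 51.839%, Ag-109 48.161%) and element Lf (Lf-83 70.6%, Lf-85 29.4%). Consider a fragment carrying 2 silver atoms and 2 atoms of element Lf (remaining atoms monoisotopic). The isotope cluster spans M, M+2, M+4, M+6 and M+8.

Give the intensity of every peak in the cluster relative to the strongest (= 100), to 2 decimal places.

Silver pattern (n=2): 0.26872819 : 0.49932362 : 0.23194819
Element Lf pattern (n=2): 0.498436 : 0.415128 : 0.086436
Convolve the two distributions (both contribute in 2-u steps):
  M: 0.26872819×0.498436 = 0.133944
  M+2: 0.26872819×0.415128 + 0.49932362×0.498436 = 0.360437
  M+4: 0.26872819×0.086436 + 0.49932362×0.415128 + 0.23194819×0.498436 = 0.346122
  M+6: 0.49932362×0.086436 + 0.23194819×0.415128 = 0.139448
  M+8: 0.23194819×0.086436 = 0.020049
Scale to base peak (0.360437) = 100: 37.16 : 100.00 : 96.03 : 38.69 : 5.56

37.16 : 100.00 : 96.03 : 38.69 : 5.56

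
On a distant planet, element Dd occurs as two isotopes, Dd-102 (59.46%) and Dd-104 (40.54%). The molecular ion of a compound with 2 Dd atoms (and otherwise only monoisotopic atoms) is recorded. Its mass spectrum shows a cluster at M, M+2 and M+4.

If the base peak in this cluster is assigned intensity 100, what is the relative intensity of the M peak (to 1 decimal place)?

Binomial terms of (0.5946 + 0.4054)^2: M 0.3535, M+2 0.4821, M+4 0.1643 → M+2 is the base peak.
P(M+2) = C(2,1) × 0.5946^1 × 0.4054^1 = 2 × 0.5946 × 0.4054 = 0.482102 (base)
P(M) = C(2,0) × 0.5946^2 × 0.4054^0 = 1 × 0.35354916 × 1.0000 = 0.353549
Relative intensity = 0.353549 / 0.482102 × 100 = 73.3

73.3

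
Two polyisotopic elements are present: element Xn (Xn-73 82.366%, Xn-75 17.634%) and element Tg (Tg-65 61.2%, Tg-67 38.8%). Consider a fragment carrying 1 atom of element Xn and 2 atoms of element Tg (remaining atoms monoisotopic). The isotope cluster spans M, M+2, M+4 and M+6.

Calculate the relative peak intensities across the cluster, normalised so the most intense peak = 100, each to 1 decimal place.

67.5 : 100.0 : 45.4 : 5.8

Element Xn pattern (n=1): 0.82366 : 0.17634
Element Tg pattern (n=2): 0.374544 : 0.474912 : 0.150544
Convolve the two distributions (both contribute in 2-u steps):
  M: 0.82366×0.374544 = 0.308497
  M+2: 0.82366×0.474912 + 0.17634×0.374544 = 0.457213
  M+4: 0.82366×0.150544 + 0.17634×0.474912 = 0.207743
  M+6: 0.17634×0.150544 = 0.026547
Scale to base peak (0.457213) = 100: 67.5 : 100.0 : 45.4 : 5.8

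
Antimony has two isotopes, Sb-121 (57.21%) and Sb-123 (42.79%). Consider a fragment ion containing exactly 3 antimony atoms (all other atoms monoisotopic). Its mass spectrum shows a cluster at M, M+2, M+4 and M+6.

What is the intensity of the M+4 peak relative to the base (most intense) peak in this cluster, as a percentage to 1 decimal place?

Term probabilities: M 0.1872, M+2 0.4202, M+4 0.3143, M+6 0.0783. Base peak = M+2.
P(M+2) = C(3,1) × 0.5721^2 × 0.4279^1 = 3 × 0.32729841 × 0.4279 = 0.420153 (base)
P(M+4) = C(3,2) × 0.5721^1 × 0.4279^2 = 3 × 0.5721 × 0.18309841 = 0.314252
Relative intensity = 0.314252 / 0.420153 × 100 = 74.8

74.8%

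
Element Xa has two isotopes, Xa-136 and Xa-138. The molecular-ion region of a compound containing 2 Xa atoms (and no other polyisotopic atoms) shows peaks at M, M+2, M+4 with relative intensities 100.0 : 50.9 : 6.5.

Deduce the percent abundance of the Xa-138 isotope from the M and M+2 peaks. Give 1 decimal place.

20.3%

Write p for the Xa-136 fraction. I(M+2)/I(M) = [C(2,1)·p^1·(1−p)] / p^2 = 2·(1−p)/p = 50.9/100.0 = 0.5090
(1−p)/p = 0.5090/2 = 0.2545  ⇒  p = 1/(1 + 0.2545) = 0.7971
Xa-136: 79.7%, Xa-138: 20.3%.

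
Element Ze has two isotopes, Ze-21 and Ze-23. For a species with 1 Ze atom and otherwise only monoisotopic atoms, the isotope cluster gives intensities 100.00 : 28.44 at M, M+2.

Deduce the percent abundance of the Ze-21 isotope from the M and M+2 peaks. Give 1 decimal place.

77.9%

Write p for the Ze-21 fraction. I(M+2)/I(M) = [C(1,1)·p^0·(1−p)] / p^1 = 1·(1−p)/p = 28.44/100.00 = 0.2844
(1−p)/p = 0.2844/1 = 0.2844  ⇒  p = 1/(1 + 0.2844) = 0.7786
Ze-21: 77.9%, Ze-23: 22.1%.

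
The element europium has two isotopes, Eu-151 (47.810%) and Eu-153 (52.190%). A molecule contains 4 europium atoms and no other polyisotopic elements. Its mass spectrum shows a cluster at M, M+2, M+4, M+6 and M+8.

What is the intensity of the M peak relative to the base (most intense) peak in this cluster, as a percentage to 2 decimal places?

13.99%

Binomial terms of (0.47810 + 0.52190)^4: M 0.0522, M+2 0.2281, M+4 0.3736, M+6 0.2719, M+8 0.0742 → M+4 is the base peak.
P(M+4) = C(4,2) × 0.47810^2 × 0.52190^2 = 6 × 0.22857961 × 0.27237961 = 0.373563 (base)
P(M) = C(4,0) × 0.47810^4 × 0.52190^0 = 1 × 0.05224864 × 1.0000 = 0.052249
Relative intensity = 0.052249 / 0.373563 × 100 = 13.99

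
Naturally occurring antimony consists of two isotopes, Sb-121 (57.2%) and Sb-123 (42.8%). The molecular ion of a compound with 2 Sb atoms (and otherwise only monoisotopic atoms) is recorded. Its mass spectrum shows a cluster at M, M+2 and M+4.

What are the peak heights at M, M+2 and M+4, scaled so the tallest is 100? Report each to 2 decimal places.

66.82 : 100.00 : 37.41

Expanding (0.572 + 0.428)^2:
P(M) = 0.572^2 = 0.327184
P(M+2) = 2 × 0.572^1 × 0.428^1 = 0.489632
P(M+4) = 0.428^2 = 0.183184
The M+2 peak is largest (0.489632); scaling to 100 gives 66.82 : 100.00 : 37.41.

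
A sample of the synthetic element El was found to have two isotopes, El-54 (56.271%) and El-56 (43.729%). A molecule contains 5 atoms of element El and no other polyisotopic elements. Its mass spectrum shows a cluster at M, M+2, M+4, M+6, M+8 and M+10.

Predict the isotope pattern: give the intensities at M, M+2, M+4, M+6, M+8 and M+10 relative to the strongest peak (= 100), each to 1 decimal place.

Expanding (0.56271 + 0.43729)^5:
P(M) = 0.56271^5 = 0.056419
P(M+2) = 5 × 0.56271^4 × 0.43729^1 = 0.219219
P(M+4) = 10 × 0.56271^3 × 0.43729^2 = 0.340716
P(M+6) = 10 × 0.56271^2 × 0.43729^3 = 0.264776
P(M+8) = 5 × 0.56271^1 × 0.43729^4 = 0.102880
P(M+10) = 0.43729^5 = 0.015990
The M+4 peak is largest (0.340716); scaling to 100 gives 16.6 : 64.3 : 100.0 : 77.7 : 30.2 : 4.7.

16.6 : 64.3 : 100.0 : 77.7 : 30.2 : 4.7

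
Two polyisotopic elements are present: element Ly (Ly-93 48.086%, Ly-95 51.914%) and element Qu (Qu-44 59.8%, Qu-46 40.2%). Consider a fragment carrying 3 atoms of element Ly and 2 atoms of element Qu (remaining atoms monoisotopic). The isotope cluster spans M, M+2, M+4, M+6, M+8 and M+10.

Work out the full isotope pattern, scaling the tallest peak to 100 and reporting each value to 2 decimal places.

12.04 : 55.20 : 100.00 : 89.40 : 39.41 : 6.85

Element Ly pattern (n=3): 0.1111875 : 0.36011653 : 0.38878446 : 0.13991152
Element Qu pattern (n=2): 0.357604 : 0.480792 : 0.161604
Convolve the two distributions (both contribute in 2-u steps):
  M: 0.1111875×0.357604 = 0.039761
  M+2: 0.1111875×0.480792 + 0.36011653×0.357604 = 0.182237
  M+4: 0.1111875×0.161604 + 0.36011653×0.480792 + 0.38878446×0.357604 = 0.330140
  M+6: 0.36011653×0.161604 + 0.38878446×0.480792 + 0.13991152×0.357604 = 0.295154
  M+8: 0.38878446×0.161604 + 0.13991152×0.480792 = 0.130097
  M+10: 0.13991152×0.161604 = 0.022610
Scale to base peak (0.330140) = 100: 12.04 : 55.20 : 100.00 : 89.40 : 39.41 : 6.85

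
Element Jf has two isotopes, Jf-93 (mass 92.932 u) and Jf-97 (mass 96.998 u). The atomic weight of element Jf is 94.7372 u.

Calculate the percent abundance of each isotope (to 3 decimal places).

Jf-93: 55.603%, Jf-97: 44.397%

Let x be the fractional abundance of Jf-93; then Jf-97 has abundance 1 − x.
92.932·x + 96.998·(1 − x) = 94.7372
(92.932 − 96.998)·x = 94.7372 − 96.998
x = -2.2608 / -4.066 = 0.55603 → 55.603% Jf-93, 44.397% Jf-97.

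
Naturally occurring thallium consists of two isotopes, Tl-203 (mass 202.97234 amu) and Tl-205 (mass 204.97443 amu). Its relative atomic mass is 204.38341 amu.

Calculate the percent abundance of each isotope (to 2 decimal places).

Tl-203: 29.52%, Tl-205: 70.48%

Writing the weighted mean with unknown fraction x of Tl-203:
202.97234·x + 204.97443·(1 − x) = 204.38341
(202.97234 − 204.97443)·x = 204.38341 − 204.97443
x = -0.59102 / -2.00209 = 0.29520 → 29.52% Tl-203, 70.48% Tl-205.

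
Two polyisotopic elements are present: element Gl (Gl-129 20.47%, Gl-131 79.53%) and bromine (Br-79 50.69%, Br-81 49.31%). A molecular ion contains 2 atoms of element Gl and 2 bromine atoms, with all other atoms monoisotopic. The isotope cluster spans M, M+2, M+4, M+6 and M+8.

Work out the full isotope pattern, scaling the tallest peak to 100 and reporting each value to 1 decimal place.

Element Gl pattern (n=2): 0.04190209 : 0.32559582 : 0.63250209
Bromine pattern (n=2): 0.25694761 : 0.49990478 : 0.24314761
Convolve the two distributions (both contribute in 2-u steps):
  M: 0.04190209×0.25694761 = 0.010767
  M+2: 0.04190209×0.49990478 + 0.32559582×0.25694761 = 0.104608
  M+4: 0.04190209×0.24314761 + 0.32559582×0.49990478 + 0.63250209×0.25694761 = 0.335475
  M+6: 0.32559582×0.24314761 + 0.63250209×0.49990478 = 0.395359
  M+8: 0.63250209×0.24314761 = 0.153791
Scale to base peak (0.395359) = 100: 2.7 : 26.5 : 84.9 : 100.0 : 38.9

2.7 : 26.5 : 84.9 : 100.0 : 38.9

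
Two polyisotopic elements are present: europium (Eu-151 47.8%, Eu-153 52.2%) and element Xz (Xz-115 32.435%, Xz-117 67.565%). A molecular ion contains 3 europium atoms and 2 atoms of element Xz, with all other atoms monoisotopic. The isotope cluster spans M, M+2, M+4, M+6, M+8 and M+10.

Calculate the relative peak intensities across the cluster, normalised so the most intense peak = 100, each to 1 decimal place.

Europium pattern (n=3): 0.10921535 : 0.35780594 : 0.39074206 : 0.14223665
Element Xz pattern (n=2): 0.10520292 : 0.43829416 : 0.45650292
Convolve the two distributions (both contribute in 2-u steps):
  M: 0.10921535×0.10520292 = 0.011490
  M+2: 0.10921535×0.43829416 + 0.35780594×0.10520292 = 0.085511
  M+4: 0.10921535×0.45650292 + 0.35780594×0.43829416 + 0.39074206×0.10520292 = 0.247789
  M+6: 0.35780594×0.45650292 + 0.39074206×0.43829416 + 0.14223665×0.10520292 = 0.349563
  M+8: 0.39074206×0.45650292 + 0.14223665×0.43829416 = 0.240716
  M+10: 0.14223665×0.45650292 = 0.064931
Scale to base peak (0.349563) = 100: 3.3 : 24.5 : 70.9 : 100.0 : 68.9 : 18.6

3.3 : 24.5 : 70.9 : 100.0 : 68.9 : 18.6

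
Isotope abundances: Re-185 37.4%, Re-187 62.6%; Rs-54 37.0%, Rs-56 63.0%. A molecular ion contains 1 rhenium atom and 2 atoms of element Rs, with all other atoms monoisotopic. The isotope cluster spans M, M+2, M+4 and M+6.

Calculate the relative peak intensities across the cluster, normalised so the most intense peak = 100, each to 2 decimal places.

11.63 : 59.07 : 100.00 : 56.43

Rhenium pattern (n=1): 0.3740 : 0.6260
Element Rs pattern (n=2): 0.1369 : 0.4662 : 0.3969
Convolve the two distributions (both contribute in 2-u steps):
  M: 0.3740×0.1369 = 0.051201
  M+2: 0.3740×0.4662 + 0.6260×0.1369 = 0.260058
  M+4: 0.3740×0.3969 + 0.6260×0.4662 = 0.440282
  M+6: 0.6260×0.3969 = 0.248459
Scale to base peak (0.440282) = 100: 11.63 : 59.07 : 100.00 : 56.43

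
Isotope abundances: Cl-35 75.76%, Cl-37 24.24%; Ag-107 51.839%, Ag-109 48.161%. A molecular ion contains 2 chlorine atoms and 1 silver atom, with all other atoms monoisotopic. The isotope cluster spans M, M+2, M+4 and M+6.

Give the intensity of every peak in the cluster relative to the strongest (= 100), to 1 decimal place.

63.7 : 100.0 : 44.4 : 6.1

Chlorine pattern (n=2): 0.57395776 : 0.36728448 : 0.05875776
Silver pattern (n=1): 0.51839 : 0.48161
Convolve the two distributions (both contribute in 2-u steps):
  M: 0.57395776×0.51839 = 0.297534
  M+2: 0.57395776×0.48161 + 0.36728448×0.51839 = 0.466820
  M+4: 0.36728448×0.48161 + 0.05875776×0.51839 = 0.207347
  M+6: 0.05875776×0.48161 = 0.028298
Scale to base peak (0.466820) = 100: 63.7 : 100.0 : 44.4 : 6.1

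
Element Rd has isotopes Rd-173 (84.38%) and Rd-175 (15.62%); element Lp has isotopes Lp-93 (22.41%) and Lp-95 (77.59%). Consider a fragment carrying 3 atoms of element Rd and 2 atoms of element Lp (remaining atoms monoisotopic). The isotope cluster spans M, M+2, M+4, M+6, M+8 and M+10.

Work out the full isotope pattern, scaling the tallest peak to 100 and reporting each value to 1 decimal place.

6.3 : 46.9 : 100.0 : 46.3 : 8.0 : 0.5

Element Rd pattern (n=3): 0.60078428 : 0.33364247 : 0.06176221 : 0.00381104
Element Lp pattern (n=2): 0.05022081 : 0.34775838 : 0.60202081
Convolve the two distributions (both contribute in 2-u steps):
  M: 0.60078428×0.05022081 = 0.030172
  M+2: 0.60078428×0.34775838 + 0.33364247×0.05022081 = 0.225684
  M+4: 0.60078428×0.60202081 + 0.33364247×0.34775838 + 0.06176221×0.05022081 = 0.480813
  M+6: 0.33364247×0.60202081 + 0.06176221×0.34775838 + 0.00381104×0.05022081 = 0.222529
  M+8: 0.06176221×0.60202081 + 0.00381104×0.34775838 = 0.038507
  M+10: 0.00381104×0.60202081 = 0.002294
Scale to base peak (0.480813) = 100: 6.3 : 46.9 : 100.0 : 46.3 : 8.0 : 0.5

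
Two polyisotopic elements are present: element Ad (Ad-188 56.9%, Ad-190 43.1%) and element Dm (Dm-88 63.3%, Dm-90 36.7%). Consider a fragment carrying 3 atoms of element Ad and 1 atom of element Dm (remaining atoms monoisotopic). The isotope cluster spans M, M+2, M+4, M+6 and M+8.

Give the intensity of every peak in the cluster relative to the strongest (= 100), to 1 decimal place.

Element Ad pattern (n=3): 0.18422001 : 0.41862297 : 0.31709403 : 0.08006299
Element Dm pattern (n=1): 0.6330 : 0.3670
Convolve the two distributions (both contribute in 2-u steps):
  M: 0.18422001×0.6330 = 0.116611
  M+2: 0.18422001×0.3670 + 0.41862297×0.6330 = 0.332597
  M+4: 0.41862297×0.3670 + 0.31709403×0.6330 = 0.354355
  M+6: 0.31709403×0.3670 + 0.08006299×0.6330 = 0.167053
  M+8: 0.08006299×0.3670 = 0.029383
Scale to base peak (0.354355) = 100: 32.9 : 93.9 : 100.0 : 47.1 : 8.3

32.9 : 93.9 : 100.0 : 47.1 : 8.3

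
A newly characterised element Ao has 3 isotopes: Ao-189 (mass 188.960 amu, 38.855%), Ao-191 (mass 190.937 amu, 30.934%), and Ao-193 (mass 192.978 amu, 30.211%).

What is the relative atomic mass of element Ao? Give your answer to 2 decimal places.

Ar = Σ fᵢ·mᵢ = 0.38855 × 188.960 + 0.30934 × 190.937 + 0.30211 × 192.978
= 73.4204 + 59.0645 + 58.3006 = 190.7855 amu

190.79 amu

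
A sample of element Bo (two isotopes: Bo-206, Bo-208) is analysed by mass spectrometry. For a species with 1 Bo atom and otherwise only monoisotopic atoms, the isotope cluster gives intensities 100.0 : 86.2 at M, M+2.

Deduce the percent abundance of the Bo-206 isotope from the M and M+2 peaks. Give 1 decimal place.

53.7%

Let p = fractional abundance of Bo-206. I(M+2)/I(M) = [C(1,1)·p^0·(1−p)] / p^1 = 1·(1−p)/p = 86.2/100.0 = 0.8620
(1−p)/p = 0.8620/1 = 0.8620  ⇒  p = 1/(1 + 0.8620) = 0.5371
Bo-206: 53.7%, Bo-208: 46.3%.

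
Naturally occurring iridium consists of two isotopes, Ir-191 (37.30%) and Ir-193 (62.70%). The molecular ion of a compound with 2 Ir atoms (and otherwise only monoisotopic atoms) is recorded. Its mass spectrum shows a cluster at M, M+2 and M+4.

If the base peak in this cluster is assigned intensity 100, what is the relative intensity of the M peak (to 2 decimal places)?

Term probabilities: M 0.1391, M+2 0.4677, M+4 0.3931. Base peak = M+2.
P(M+2) = C(2,1) × 0.3730^1 × 0.6270^1 = 2 × 0.3730 × 0.6270 = 0.467742 (base)
P(M) = C(2,0) × 0.3730^2 × 0.6270^0 = 1 × 0.139129 × 1.0000 = 0.139129
Relative intensity = 0.139129 / 0.467742 × 100 = 29.74

29.74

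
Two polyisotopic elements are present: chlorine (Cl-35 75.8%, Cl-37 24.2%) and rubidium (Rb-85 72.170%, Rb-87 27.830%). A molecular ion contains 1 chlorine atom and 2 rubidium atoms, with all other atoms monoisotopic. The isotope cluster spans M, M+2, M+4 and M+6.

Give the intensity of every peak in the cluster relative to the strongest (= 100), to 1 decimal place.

91.7 : 100.0 : 36.2 : 4.4

Chlorine pattern (n=1): 0.7580 : 0.2420
Rubidium pattern (n=2): 0.52085089 : 0.40169822 : 0.07745089
Convolve the two distributions (both contribute in 2-u steps):
  M: 0.7580×0.52085089 = 0.394805
  M+2: 0.7580×0.40169822 + 0.2420×0.52085089 = 0.430533
  M+4: 0.7580×0.07745089 + 0.2420×0.40169822 = 0.155919
  M+6: 0.2420×0.07745089 = 0.018743
Scale to base peak (0.430533) = 100: 91.7 : 100.0 : 36.2 : 4.4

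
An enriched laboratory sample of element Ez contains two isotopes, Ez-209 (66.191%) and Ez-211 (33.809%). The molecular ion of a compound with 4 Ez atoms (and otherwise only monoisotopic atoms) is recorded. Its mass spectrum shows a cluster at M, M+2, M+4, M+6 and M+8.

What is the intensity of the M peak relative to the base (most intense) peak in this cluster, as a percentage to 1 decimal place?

(0.66191 + 0.33809)^4 gives M 0.1920, M+2 0.3922, M+4 0.3005, M+6 0.1023, M+8 0.0131; the largest is M+2.
P(M+2) = C(4,1) × 0.66191^3 × 0.33809^1 = 4 × 0.28999922 × 0.33809 = 0.392183 (base)
P(M) = C(4,0) × 0.66191^4 × 0.33809^0 = 1 × 0.19195338 × 1.0000 = 0.191953
Relative intensity = 0.191953 / 0.392183 × 100 = 48.9

48.9%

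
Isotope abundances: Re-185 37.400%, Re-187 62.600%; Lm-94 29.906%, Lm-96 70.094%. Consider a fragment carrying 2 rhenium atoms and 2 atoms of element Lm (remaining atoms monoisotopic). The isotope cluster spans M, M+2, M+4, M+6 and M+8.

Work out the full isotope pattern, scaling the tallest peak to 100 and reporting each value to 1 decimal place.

3.2 : 25.5 : 76.1 : 100.0 : 48.8

Rhenium pattern (n=2): 0.139876 : 0.468248 : 0.391876
Element Lm pattern (n=2): 0.08943688 : 0.41924623 : 0.49131688
Convolve the two distributions (both contribute in 2-u steps):
  M: 0.139876×0.08943688 = 0.012510
  M+2: 0.139876×0.41924623 + 0.468248×0.08943688 = 0.100521
  M+4: 0.139876×0.49131688 + 0.468248×0.41924623 + 0.391876×0.08943688 = 0.300083
  M+6: 0.468248×0.49131688 + 0.391876×0.41924623 = 0.394351
  M+8: 0.391876×0.49131688 = 0.192535
Scale to base peak (0.394351) = 100: 3.2 : 25.5 : 76.1 : 100.0 : 48.8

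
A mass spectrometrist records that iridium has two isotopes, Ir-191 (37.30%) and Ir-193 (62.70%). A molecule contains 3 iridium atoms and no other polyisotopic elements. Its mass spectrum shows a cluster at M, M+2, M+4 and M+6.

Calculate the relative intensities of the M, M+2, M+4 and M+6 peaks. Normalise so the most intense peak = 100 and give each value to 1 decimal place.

The 3 Ir atoms are independent, so intensities follow the terms of (0.3730 + 0.6270)^3.
P(M) = 0.3730^3 = 0.051895
P(M+2) = 3 × 0.3730^2 × 0.6270^1 = 0.261702
P(M+4) = 3 × 0.3730^1 × 0.6270^2 = 0.439911
P(M+6) = 0.6270^3 = 0.246492
The M+4 peak is largest (0.439911); scaling to 100 gives 11.8 : 59.5 : 100.0 : 56.0.

11.8 : 59.5 : 100.0 : 56.0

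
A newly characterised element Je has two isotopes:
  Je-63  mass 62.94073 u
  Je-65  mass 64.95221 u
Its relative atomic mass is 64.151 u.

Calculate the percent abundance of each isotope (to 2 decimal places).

Je-63: 39.83%, Je-65: 60.17%

With x = fraction of Je-63 (so Je-65 is 1 − x):
62.94073·x + 64.95221·(1 − x) = 64.151
(62.94073 − 64.95221)·x = 64.151 − 64.95221
x = -0.80121 / -2.01148 = 0.39832 → 39.83% Je-63, 60.17% Je-65.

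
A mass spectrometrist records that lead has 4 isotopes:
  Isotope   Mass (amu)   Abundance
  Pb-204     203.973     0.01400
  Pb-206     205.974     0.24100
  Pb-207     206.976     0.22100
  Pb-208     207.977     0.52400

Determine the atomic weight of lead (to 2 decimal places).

207.22 amu

Average mass = Σ (abundance × isotope mass) = 0.01400 × 203.973 + 0.24100 × 205.974 + 0.22100 × 206.976 + 0.52400 × 207.977
= 2.8556 + 49.6397 + 45.7417 + 108.9799 = 207.2169 amu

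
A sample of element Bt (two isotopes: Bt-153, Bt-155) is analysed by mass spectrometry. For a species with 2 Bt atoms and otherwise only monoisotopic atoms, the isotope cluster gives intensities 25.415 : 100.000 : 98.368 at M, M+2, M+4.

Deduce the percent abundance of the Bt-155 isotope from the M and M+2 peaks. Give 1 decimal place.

66.3%

Write p for the Bt-153 fraction. I(M+2)/I(M) = [C(2,1)·p^1·(1−p)] / p^2 = 2·(1−p)/p = 100.000/25.415 = 3.9347
(1−p)/p = 3.9347/2 = 1.9673  ⇒  p = 1/(1 + 1.9673) = 0.3370
Bt-153: 33.7%, Bt-155: 66.3%.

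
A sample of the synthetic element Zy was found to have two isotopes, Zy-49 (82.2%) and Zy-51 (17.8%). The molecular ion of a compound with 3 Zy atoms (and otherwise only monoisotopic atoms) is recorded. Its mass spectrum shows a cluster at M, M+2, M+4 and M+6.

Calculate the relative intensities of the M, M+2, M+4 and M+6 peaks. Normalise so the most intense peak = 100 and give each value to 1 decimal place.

100.0 : 65.0 : 14.1 : 1.0

Expanding (0.822 + 0.178)^3:
P(M) = 0.822^3 = 0.555412
P(M+2) = 3 × 0.822^2 × 0.178^1 = 0.360815
P(M+4) = 3 × 0.822^1 × 0.178^2 = 0.078133
P(M+6) = 0.178^3 = 0.005640
The M peak is largest (0.555412); scaling to 100 gives 100.0 : 65.0 : 14.1 : 1.0.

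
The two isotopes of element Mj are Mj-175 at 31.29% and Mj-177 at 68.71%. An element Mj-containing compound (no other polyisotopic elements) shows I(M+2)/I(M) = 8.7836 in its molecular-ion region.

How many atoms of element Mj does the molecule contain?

The M+2/M ratio from n Mj atoms is n · q/p = n · 0.6871/0.3129.
n = 8.7836 × 0.3129/0.6871 = 4.00 ≈ 4

4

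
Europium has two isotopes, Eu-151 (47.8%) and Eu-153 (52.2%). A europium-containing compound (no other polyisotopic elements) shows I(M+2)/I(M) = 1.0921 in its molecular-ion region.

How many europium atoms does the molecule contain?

The M+2/M ratio from n Eu atoms is n · q/p = n · 0.522/0.478.
n = 1.0921 × 0.478/0.522 = 1.00 ≈ 1

1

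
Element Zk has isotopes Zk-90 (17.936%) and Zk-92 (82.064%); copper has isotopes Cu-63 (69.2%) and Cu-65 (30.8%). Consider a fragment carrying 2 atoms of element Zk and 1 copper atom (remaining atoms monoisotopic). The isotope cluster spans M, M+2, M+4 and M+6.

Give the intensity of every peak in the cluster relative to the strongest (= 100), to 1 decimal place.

Element Zk pattern (n=2): 0.03217001 : 0.29437998 : 0.67345001
Copper pattern (n=1): 0.6920 : 0.3080
Convolve the two distributions (both contribute in 2-u steps):
  M: 0.03217001×0.6920 = 0.022262
  M+2: 0.03217001×0.3080 + 0.29437998×0.6920 = 0.213619
  M+4: 0.29437998×0.3080 + 0.67345001×0.6920 = 0.556696
  M+6: 0.67345001×0.3080 = 0.207423
Scale to base peak (0.556696) = 100: 4.0 : 38.4 : 100.0 : 37.3

4.0 : 38.4 : 100.0 : 37.3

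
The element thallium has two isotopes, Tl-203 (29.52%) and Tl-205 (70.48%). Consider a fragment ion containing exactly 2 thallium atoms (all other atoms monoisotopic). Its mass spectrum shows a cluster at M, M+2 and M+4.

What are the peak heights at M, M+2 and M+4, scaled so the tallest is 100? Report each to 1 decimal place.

Expanding (0.2952 + 0.7048)^2:
P(M) = 0.2952^2 = 0.087143
P(M+2) = 2 × 0.2952^1 × 0.7048^1 = 0.416114
P(M+4) = 0.7048^2 = 0.496743
The M+4 peak is largest (0.496743); scaling to 100 gives 17.5 : 83.8 : 100.0.

17.5 : 83.8 : 100.0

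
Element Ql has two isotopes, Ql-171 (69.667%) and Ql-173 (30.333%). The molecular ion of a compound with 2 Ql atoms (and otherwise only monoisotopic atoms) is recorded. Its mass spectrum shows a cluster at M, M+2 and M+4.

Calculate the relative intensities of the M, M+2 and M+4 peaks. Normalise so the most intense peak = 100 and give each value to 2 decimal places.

100.00 : 87.08 : 18.96

Each Ql atom is independently Ql-171 (p = 0.69667) or Ql-173 (q = 0.30333); the cluster is the binomial expansion (p + q)^2.
P(M) = 0.69667^2 = 0.485349
P(M+2) = 2 × 0.69667^1 × 0.30333^1 = 0.422642
P(M+4) = 0.30333^2 = 0.092009
The M peak is largest (0.485349); scaling to 100 gives 100.00 : 87.08 : 18.96.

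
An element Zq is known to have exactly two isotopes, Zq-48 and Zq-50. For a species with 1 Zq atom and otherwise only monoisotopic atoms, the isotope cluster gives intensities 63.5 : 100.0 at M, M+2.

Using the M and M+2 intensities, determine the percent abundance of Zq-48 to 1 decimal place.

Write p for the Zq-48 fraction. I(M+2)/I(M) = [C(1,1)·p^0·(1−p)] / p^1 = 1·(1−p)/p = 100.0/63.5 = 1.5748
(1−p)/p = 1.5748/1 = 1.5748  ⇒  p = 1/(1 + 1.5748) = 0.3884
Zq-48: 38.8%, Zq-50: 61.2%.

38.8%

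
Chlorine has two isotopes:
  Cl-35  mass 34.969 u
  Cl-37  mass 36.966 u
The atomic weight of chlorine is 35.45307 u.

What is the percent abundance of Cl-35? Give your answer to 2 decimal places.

75.76%

Let x be the fractional abundance of Cl-35; then Cl-37 has abundance 1 − x.
34.969·x + 36.966·(1 − x) = 35.45307
(34.969 − 36.966)·x = 35.45307 − 36.966
x = -1.51293 / -1.997 = 0.75760 → 75.76% Cl-35, 24.24% Cl-37.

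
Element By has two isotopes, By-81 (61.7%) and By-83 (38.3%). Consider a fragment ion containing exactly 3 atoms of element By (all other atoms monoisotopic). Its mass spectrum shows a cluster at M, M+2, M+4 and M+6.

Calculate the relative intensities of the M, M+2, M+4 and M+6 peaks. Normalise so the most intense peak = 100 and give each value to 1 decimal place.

Expanding (0.617 + 0.383)^3:
P(M) = 0.617^3 = 0.234885
P(M+2) = 3 × 0.617^2 × 0.383^1 = 0.437412
P(M+4) = 3 × 0.617^1 × 0.383^2 = 0.271521
P(M+6) = 0.383^3 = 0.056182
The M+2 peak is largest (0.437412); scaling to 100 gives 53.7 : 100.0 : 62.1 : 12.8.

53.7 : 100.0 : 62.1 : 12.8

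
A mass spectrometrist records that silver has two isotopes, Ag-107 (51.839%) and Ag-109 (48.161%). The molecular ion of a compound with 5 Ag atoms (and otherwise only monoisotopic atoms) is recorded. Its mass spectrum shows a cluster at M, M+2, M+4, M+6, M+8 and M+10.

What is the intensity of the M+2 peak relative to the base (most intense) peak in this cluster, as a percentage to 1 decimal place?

53.8%

Term probabilities: M 0.0374, M+2 0.1739, M+4 0.3231, M+6 0.3002, M+8 0.1394, M+10 0.0259. Base peak = M+4.
P(M+4) = C(5,2) × 0.51839^3 × 0.48161^2 = 10 × 0.13930601 × 0.23194819 = 0.323118 (base)
P(M+2) = C(5,1) × 0.51839^4 × 0.48161^1 = 5 × 0.07221484 × 0.48161 = 0.173897
Relative intensity = 0.173897 / 0.323118 × 100 = 53.8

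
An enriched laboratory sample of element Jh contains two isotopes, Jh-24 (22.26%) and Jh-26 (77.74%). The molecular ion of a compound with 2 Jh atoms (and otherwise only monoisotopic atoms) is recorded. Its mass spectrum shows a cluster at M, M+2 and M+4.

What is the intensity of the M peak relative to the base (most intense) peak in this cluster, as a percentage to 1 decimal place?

8.2%

Binomial terms of (0.2226 + 0.7774)^2: M 0.0496, M+2 0.3461, M+4 0.6044 → M+4 is the base peak.
P(M+4) = C(2,2) × 0.2226^0 × 0.7774^2 = 1 × 1.0000 × 0.60435076 = 0.604351 (base)
P(M) = C(2,0) × 0.2226^2 × 0.7774^0 = 1 × 0.04955076 × 1.0000 = 0.049551
Relative intensity = 0.049551 / 0.604351 × 100 = 8.2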